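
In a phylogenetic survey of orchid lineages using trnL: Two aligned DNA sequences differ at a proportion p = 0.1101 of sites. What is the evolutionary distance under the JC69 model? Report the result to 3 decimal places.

0.119

d = −(3/4) ln(1 − 4p/3) = −0.75 ln(1 − 0.1468) = −0.75 ln(0.8532)
  = −0.75 × (-0.158761) = 0.119071 substitutions/site.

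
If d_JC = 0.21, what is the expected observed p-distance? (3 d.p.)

p = (3/4)(1 − e^(−4d/3)) = 0.75 × (1 − e^(-0.28)) = 0.75 × (1 − 0.755784) = 0.183162.

0.183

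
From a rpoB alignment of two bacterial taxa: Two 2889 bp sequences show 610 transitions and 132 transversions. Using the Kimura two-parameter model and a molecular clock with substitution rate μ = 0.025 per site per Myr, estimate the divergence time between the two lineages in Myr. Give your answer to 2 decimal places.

P = 610/2889 ≈ 0.211146 and Q = 132/2889 ≈ 0.045691.
Under the Kimura two-parameter model, d = −½ ln(1 − 2P − Q) − ¼ ln(1 − 2Q).
1 − 2P − Q = 0.532017, giving −½ ln(0.532017) = 0.315540.
1 − 2Q = 0.908618, giving −¼ ln(0.908618) = 0.023958.
d = 0.315540 + 0.023958 = 0.339498.
Under a molecular clock d = 2μt, so t = d/(2μ) = 0.339498 / (2 × 0.025) = 6.79 Myr.

6.79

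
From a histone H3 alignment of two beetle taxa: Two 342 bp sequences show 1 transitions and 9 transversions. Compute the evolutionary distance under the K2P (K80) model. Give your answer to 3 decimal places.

P = 1/342 ≈ 0.002924 and Q = 9/342 ≈ 0.026316.
Under the Kimura two-parameter model, d = −½ ln(1 − 2P − Q) − ¼ ln(1 − 2Q).
1 − 2P − Q = 0.967836, giving −½ ln(0.967836) = 0.016346.
1 − 2Q = 0.947368, giving −¼ ln(0.947368) = 0.013517.
d = 0.016346 + 0.013517 = 0.029863.

0.030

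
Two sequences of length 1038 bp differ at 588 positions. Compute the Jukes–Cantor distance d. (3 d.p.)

p = 588/1038 ≈ 0.566474.
d = −(3/4) ln(1 − 4p/3) = −0.75 ln(1 − 0.755299) = −0.75 ln(0.244701)
  = −0.75 × (-1.407718) = 1.055789 substitutions/site.

1.056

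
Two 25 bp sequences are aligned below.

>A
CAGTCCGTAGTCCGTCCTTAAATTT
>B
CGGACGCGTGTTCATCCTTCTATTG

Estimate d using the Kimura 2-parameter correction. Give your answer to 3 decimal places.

Of 25 sites, 3 differences are transitions and 8 are transversions, so P = 3/25 = 0.12 and Q = 8/25 = 0.32.
Under the Kimura two-parameter model, d = −½ ln(1 − 2P − Q) − ¼ ln(1 − 2Q).
1 − 2P − Q = 0.44, giving −½ ln(0.44) = 0.410490.
1 − 2Q = 0.36, giving −¼ ln(0.36) = 0.255413.
d = 0.410490 + 0.255413 = 0.665903.

0.666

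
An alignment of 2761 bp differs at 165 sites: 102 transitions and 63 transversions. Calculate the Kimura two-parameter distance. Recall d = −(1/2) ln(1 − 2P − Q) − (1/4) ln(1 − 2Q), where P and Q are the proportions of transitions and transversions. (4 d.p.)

P = 102/2761 ≈ 0.036943 and Q = 63/2761 ≈ 0.022818.
Under the Kimura two-parameter model, d = −½ ln(1 − 2P − Q) − ¼ ln(1 − 2Q).
1 − 2P − Q = 0.903296, giving −½ ln(0.903296) = 0.050852.
1 − 2Q = 0.954364, giving −¼ ln(0.954364) = 0.011678.
d = 0.050852 + 0.011678 = 0.062530.

0.0625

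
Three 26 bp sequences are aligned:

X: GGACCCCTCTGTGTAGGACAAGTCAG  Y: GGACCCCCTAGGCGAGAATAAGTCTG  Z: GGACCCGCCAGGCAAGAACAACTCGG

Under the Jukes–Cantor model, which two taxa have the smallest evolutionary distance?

Y and Z

X–Y: 9/26 differ, p = 0.346, d = 0.464.
X–Z: 9/26 differ, p = 0.346, d = 0.464.
Y–Z: 6/26 differ, p = 0.231, d = 0.276.
The smallest distance is between Y and Z.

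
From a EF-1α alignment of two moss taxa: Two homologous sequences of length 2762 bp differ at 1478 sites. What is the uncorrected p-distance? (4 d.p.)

0.5351

p = 1478/2762 = 0.535119… ≈ 0.5351 (to 4 d.p.).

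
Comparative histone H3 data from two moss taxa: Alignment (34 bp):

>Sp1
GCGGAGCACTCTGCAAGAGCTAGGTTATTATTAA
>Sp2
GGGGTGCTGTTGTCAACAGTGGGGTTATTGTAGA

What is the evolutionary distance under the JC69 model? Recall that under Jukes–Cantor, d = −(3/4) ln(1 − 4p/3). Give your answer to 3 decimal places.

The sequences differ at 14 of 34 sites, so p = 14/34 ≈ 0.411765.
d = −(3/4) ln(1 − 4p/3) = −0.75 ln(1 − 0.54902) = −0.75 ln(0.45098)
  = −0.75 × (-0.796332) = 0.597249 substitutions/site.

0.597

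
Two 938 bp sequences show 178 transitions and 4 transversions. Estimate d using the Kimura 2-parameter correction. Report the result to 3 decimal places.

0.244

P = 178/938 ≈ 0.189765 and Q = 4/938 ≈ 0.004264.
Under the Kimura two-parameter model, d = −½ ln(1 − 2P − Q) − ¼ ln(1 − 2Q).
1 − 2P − Q = 0.616206, giving −½ ln(0.616206) = 0.242087.
1 − 2Q = 0.991472, giving −¼ ln(0.991472) = 0.002141.
d = 0.242087 + 0.002141 = 0.244228.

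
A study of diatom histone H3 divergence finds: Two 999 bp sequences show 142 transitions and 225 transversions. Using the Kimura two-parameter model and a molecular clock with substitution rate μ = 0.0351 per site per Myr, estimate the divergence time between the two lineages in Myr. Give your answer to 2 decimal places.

7.21

P = 142/999 ≈ 0.142142 and Q = 225/999 ≈ 0.225225.
Under the Kimura two-parameter model, d = −½ ln(1 − 2P − Q) − ¼ ln(1 − 2Q).
1 − 2P − Q = 0.490491, giving −½ ln(0.490491) = 0.356174.
1 − 2Q = 0.54955, giving −¼ ln(0.54955) = 0.149664.
d = 0.356174 + 0.149664 = 0.505838.
Under a molecular clock d = 2μt, so t = d/(2μ) = 0.505838 / (2 × 0.0351) = 7.21 Myr.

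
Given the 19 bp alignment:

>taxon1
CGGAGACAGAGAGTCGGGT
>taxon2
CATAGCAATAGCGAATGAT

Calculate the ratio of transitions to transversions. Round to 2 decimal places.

0.25

Transitions are A↔G and C↔T; transversions are all other mismatches.
Transitions: 2. Transversions: 8.
R = 2/8 = 0.25.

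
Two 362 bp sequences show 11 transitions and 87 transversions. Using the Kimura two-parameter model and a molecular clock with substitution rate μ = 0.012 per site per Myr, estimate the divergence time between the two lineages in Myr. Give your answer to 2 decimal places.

14.29

P = 11/362 ≈ 0.030387 and Q = 87/362 ≈ 0.240331.
Under the Kimura two-parameter model, d = −½ ln(1 − 2P − Q) − ¼ ln(1 − 2Q).
1 − 2P − Q = 0.698895, giving −½ ln(0.698895) = 0.179127.
1 − 2Q = 0.519338, giving −¼ ln(0.519338) = 0.163800.
d = 0.179127 + 0.163800 = 0.342927.
Under a molecular clock d = 2μt, so t = d/(2μ) = 0.342927 / (2 × 0.012) = 14.29 Myr.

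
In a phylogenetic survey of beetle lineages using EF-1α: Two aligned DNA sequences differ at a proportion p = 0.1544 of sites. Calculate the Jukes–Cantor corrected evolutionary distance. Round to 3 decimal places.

d = −(3/4) ln(1 − 4p/3) = −0.75 ln(1 − 0.205867) = −0.75 ln(0.794133)
  = −0.75 × (-0.230504) = 0.172878 substitutions/site.

0.173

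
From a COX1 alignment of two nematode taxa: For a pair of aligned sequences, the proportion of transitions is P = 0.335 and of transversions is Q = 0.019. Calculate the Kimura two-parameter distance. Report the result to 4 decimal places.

0.5937

Under the Kimura two-parameter model, d = −½ ln(1 − 2P − Q) − ¼ ln(1 − 2Q).
1 − 2P − Q = 0.311, giving −½ ln(0.311) = 0.583981.
1 − 2Q = 0.962, giving −¼ ln(0.962) = 0.009685.
d = 0.583981 + 0.009685 = 0.593666.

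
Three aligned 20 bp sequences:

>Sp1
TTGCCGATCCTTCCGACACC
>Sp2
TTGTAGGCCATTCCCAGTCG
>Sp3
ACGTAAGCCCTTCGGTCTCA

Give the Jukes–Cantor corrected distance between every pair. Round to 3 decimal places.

d(Sp1,Sp2) = 0.687, d(Sp1,Sp3) = 0.991, d(Sp2,Sp3) = 0.687

Sp1–Sp2: 9/20 sites differ → p = 0.45, d = −0.75 ln(1 − 0.6) = 0.687218 ≈ 0.687.
Sp1–Sp3: 11/20 sites differ → p = 0.55, d = −0.75 ln(1 − 0.733333) = 0.991316 ≈ 0.991.
Sp2–Sp3: 9/20 sites differ → p = 0.45, d = −0.75 ln(1 − 0.6) = 0.687218 ≈ 0.687.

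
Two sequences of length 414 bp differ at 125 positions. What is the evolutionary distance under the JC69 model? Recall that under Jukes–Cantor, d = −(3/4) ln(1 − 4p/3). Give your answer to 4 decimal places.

p = 125/414 ≈ 0.301932.
d = −(3/4) ln(1 − 4p/3) = −0.75 ln(1 − 0.402576) = −0.75 ln(0.597424)
  = −0.75 × (-0.515128) = 0.386346 substitutions/site.

0.3863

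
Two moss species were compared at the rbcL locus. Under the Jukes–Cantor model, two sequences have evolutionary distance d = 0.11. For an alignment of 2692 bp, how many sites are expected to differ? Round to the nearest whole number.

275

Invert JC69: p = (3/4)(1 − e^(−4d/3)) = 0.75 × (1 − e^(-0.146667)) = 0.75 × (1 − 0.863582) = 0.102314.
Expected differing sites = pL ≈ 0.102314 × 2692 = 275.429288 ≈ 275.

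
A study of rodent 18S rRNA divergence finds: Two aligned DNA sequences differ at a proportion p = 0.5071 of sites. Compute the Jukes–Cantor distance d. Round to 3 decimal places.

0.846

d = −(3/4) ln(1 − 4p/3) = −0.75 ln(1 − 0.676133) = −0.75 ln(0.323867)
  = −0.75 × (-1.127422) = 0.845567 substitutions/site.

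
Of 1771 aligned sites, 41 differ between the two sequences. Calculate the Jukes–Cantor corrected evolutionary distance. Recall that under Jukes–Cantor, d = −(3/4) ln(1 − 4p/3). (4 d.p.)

p = 41/1771 ≈ 0.023151.
d = −(3/4) ln(1 − 4p/3) = −0.75 ln(1 − 0.030868) = −0.75 ln(0.969132)
  = −0.75 × (-0.031354) = 0.023516 substitutions/site.

0.0235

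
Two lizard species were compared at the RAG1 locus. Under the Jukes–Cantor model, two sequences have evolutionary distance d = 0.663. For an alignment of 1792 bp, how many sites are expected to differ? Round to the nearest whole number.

Invert JC69: p = (3/4)(1 − e^(−4d/3)) = 0.75 × (1 − e^(-0.884)) = 0.75 × (1 − 0.413127) = 0.440155.
Expected differing sites = pL ≈ 0.440155 × 1792 = 788.75776 ≈ 789.

789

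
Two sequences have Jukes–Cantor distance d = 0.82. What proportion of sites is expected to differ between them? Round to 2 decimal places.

p = (3/4)(1 − e^(−4d/3)) = 0.75 × (1 − e^(-1.093333)) = 0.75 × (1 − 0.335098) = 0.498677.

0.50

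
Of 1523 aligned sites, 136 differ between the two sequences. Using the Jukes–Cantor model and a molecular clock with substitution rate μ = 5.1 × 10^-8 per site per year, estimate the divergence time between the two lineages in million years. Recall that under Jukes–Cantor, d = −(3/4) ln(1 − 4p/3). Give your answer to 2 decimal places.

0.93

p = 136/1523 ≈ 0.089297.
d = −(3/4) ln(1 − 4p/3) = −0.75 ln(1 − 0.119063) = −0.75 ln(0.880937)
  = −0.75 × (-0.126769) = 0.095077 substitutions/site.
Under a molecular clock d = 2μt, so t = d/(2μ) = 0.095077 / (2 × 5.1 × 10^-8) = 0.93 million years.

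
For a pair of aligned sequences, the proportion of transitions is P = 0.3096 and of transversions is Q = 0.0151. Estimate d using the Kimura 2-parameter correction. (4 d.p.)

Under the Kimura two-parameter model, d = −½ ln(1 − 2P − Q) − ¼ ln(1 − 2Q).
1 − 2P − Q = 0.3657, giving −½ ln(0.3657) = 0.502971.
1 − 2Q = 0.9698, giving −¼ ln(0.9698) = 0.007666.
d = 0.502971 + 0.007666 = 0.510637.

0.5106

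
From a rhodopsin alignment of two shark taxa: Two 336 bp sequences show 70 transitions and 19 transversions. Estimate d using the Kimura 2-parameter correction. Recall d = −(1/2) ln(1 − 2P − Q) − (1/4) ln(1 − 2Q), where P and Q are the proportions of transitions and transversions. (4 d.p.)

0.3505

P = 70/336 ≈ 0.208333 and Q = 19/336 ≈ 0.056548.
Under the Kimura two-parameter model, d = −½ ln(1 − 2P − Q) − ¼ ln(1 − 2Q).
1 − 2P − Q = 0.526786, giving −½ ln(0.526786) = 0.320480.
1 − 2Q = 0.886904, giving −¼ ln(0.886904) = 0.030005.
d = 0.320480 + 0.030005 = 0.350485.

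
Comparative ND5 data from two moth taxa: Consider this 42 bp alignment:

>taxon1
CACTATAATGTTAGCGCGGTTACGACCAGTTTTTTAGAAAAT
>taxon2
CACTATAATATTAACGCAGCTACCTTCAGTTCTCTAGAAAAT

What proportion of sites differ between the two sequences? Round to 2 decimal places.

The sequences differ at 9 of 42 positions (sites 10, 14, 18, 20, 24, 25, 26, 32, 34).
p = 9/42 = 0.214285… ≈ 0.21 (to 2 d.p.).

0.21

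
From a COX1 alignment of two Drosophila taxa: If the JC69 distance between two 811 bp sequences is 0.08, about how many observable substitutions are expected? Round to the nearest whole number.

Invert JC69: p = (3/4)(1 − e^(−4d/3)) = 0.75 × (1 − e^(-0.106667)) = 0.75 × (1 − 0.898825) = 0.075881.
Expected differing sites = pL ≈ 0.075881 × 811 = 61.539491 ≈ 62.

62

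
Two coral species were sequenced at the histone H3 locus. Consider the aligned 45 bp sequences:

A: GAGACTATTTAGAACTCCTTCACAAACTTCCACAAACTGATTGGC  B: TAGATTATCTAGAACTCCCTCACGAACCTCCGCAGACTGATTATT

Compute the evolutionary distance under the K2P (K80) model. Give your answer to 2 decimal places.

0.32

Of 45 sites, 9 differences are transitions and 2 are transversions, so P = 9/45 = 0.2 and Q = 2/45 ≈ 0.044444.
Under the Kimura two-parameter model, d = −½ ln(1 − 2P − Q) − ¼ ln(1 − 2Q).
1 − 2P − Q = 0.555556, giving −½ ln(0.555556) = 0.293893.
1 − 2Q = 0.911112, giving −¼ ln(0.911112) = 0.023272.
d = 0.293893 + 0.023272 = 0.317165.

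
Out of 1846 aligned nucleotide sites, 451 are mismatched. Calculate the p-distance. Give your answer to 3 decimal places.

p = 451/1846 = 0.244312… ≈ 0.244 (to 3 d.p.).

0.244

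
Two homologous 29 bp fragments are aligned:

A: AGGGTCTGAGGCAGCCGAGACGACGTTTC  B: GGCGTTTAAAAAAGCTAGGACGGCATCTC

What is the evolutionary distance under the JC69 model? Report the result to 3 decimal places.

The sequences differ at 13 of 29 sites, so p = 13/29 ≈ 0.448276.
d = −(3/4) ln(1 − 4p/3) = −0.75 ln(1 − 0.597701) = −0.75 ln(0.402299)
  = −0.75 × (-0.910560) = 0.682920 substitutions/site.

0.683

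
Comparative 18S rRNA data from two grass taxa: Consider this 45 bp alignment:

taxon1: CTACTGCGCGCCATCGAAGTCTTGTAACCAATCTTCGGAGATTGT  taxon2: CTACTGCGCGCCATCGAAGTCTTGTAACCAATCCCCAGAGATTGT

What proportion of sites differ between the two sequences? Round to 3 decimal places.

0.067

The sequences differ at 3 of 45 positions (sites 34, 35, 37).
p = 3/45 = 0.066666… ≈ 0.067 (to 3 d.p.).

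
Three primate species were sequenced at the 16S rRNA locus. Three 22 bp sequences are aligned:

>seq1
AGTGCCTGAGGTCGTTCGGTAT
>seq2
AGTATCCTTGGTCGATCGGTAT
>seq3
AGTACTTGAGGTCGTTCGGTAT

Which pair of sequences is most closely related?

seq1–seq2: 6/22 differ, p = 0.273, d = 0.339.
seq1–seq3: 2/22 differ, p = 0.091, d = 0.097.
seq2–seq3: 6/22 differ, p = 0.273, d = 0.339.
The smallest distance is between seq1 and seq3.

seq1 and seq3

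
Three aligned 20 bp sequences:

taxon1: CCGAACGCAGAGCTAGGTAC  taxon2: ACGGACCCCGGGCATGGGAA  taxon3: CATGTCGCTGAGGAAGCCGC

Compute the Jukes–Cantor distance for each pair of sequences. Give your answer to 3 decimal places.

taxon1–taxon2: 9/20 sites differ → p = 0.45, d = −0.75 ln(1 − 0.6) = 0.687218 ≈ 0.687.
taxon1–taxon3: 10/20 sites differ → p = 0.5, d = −0.75 ln(1 − 0.666667) = 0.823960 ≈ 0.824.
taxon2–taxon3: 13/20 sites differ → p = 0.65, d = −0.75 ln(1 − 0.866667) = 1.511179 ≈ 1.511.

d(taxon1,taxon2) = 0.687, d(taxon1,taxon3) = 0.824, d(taxon2,taxon3) = 1.511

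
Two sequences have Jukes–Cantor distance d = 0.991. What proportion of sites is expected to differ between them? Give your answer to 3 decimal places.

p = (3/4)(1 − e^(−4d/3)) = 0.75 × (1 − e^(-1.321333)) = 0.75 × (1 − 0.266779) = 0.549916.

0.550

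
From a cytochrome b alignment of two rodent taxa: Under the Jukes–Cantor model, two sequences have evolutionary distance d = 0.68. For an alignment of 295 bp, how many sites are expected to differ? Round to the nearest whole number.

Invert JC69: p = (3/4)(1 − e^(−4d/3)) = 0.75 × (1 − e^(-0.906667)) = 0.75 × (1 − 0.403868) = 0.447099.
Expected differing sites = pL ≈ 0.447099 × 295 = 131.894205 ≈ 132.

132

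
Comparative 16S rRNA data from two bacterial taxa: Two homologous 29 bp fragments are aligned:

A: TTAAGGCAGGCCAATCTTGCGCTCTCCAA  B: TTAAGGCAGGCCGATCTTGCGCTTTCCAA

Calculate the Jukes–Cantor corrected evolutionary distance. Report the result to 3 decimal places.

The sequences differ at 2 of 29 sites (13, 24), so p = 2/29 ≈ 0.068966.
d = −(3/4) ln(1 − 4p/3) = −0.75 ln(1 − 0.091955) = −0.75 ln(0.908045)
  = −0.75 × (-0.096461) = 0.072346 substitutions/site.

0.072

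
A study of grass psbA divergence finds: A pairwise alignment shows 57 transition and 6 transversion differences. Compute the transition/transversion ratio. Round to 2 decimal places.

9.50

R = 57/6 = 9.50.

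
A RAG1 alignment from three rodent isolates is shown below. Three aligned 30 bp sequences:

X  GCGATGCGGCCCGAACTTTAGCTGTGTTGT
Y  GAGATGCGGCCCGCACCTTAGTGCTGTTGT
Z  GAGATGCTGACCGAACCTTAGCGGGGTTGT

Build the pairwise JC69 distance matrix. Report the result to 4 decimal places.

d(X,Y) = 0.2326, d(X,Z) = 0.2326, d(Y,Z) = 0.2326

X–Y: 6/30 sites differ → p = 0.2, d = −0.75 ln(1 − 0.266667) = 0.232617 ≈ 0.2326.
X–Z: 6/30 sites differ → p = 0.2, d = −0.75 ln(1 − 0.266667) = 0.232617 ≈ 0.2326.
Y–Z: 6/30 sites differ → p = 0.2, d = −0.75 ln(1 − 0.266667) = 0.232617 ≈ 0.2326.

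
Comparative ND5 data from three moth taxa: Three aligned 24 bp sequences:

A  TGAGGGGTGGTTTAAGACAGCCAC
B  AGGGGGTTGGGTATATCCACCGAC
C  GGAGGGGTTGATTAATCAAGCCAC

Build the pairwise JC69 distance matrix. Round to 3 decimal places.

A–B: 10/24 sites differ → p ≈ 0.416667, d = −0.75 ln(1 − 0.555556) = 0.608198 ≈ 0.608.
A–C: 6/24 sites differ → p = 0.25, d = −0.75 ln(1 − 0.333333) = 0.304098 ≈ 0.304.
B–C: 10/24 sites differ → p ≈ 0.416667, d = −0.75 ln(1 − 0.555556) = 0.608198 ≈ 0.608.

d(A,B) = 0.608, d(A,C) = 0.304, d(B,C) = 0.608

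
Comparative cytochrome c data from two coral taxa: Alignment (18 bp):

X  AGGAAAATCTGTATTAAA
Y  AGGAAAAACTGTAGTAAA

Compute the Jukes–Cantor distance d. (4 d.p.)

The sequences differ at 2 of 18 sites (8, 14), so p = 2/18 ≈ 0.111111.
d = −(3/4) ln(1 − 4p/3) = −0.75 ln(1 − 0.148148) = −0.75 ln(0.851852)
  = −0.75 × (-0.160342) = 0.120257 substitutions/site.

0.1203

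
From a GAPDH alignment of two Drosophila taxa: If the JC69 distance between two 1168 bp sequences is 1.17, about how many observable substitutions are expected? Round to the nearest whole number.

Invert JC69: p = (3/4)(1 − e^(−4d/3)) = 0.75 × (1 − e^(-1.56)) = 0.75 × (1 − 0.210136) = 0.592398.
Expected differing sites = pL ≈ 0.592398 × 1168 = 691.920864 ≈ 692.

692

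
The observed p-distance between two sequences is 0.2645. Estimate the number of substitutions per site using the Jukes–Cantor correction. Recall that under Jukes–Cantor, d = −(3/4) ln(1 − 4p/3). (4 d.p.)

0.3262

d = −(3/4) ln(1 − 4p/3) = −0.75 ln(1 − 0.352667) = −0.75 ln(0.647333)
  = −0.75 × (-0.434894) = 0.326171 substitutions/site.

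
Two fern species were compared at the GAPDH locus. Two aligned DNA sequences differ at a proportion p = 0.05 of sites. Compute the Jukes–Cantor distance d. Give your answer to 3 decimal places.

0.052

d = −(3/4) ln(1 − 4p/3) = −0.75 ln(1 − 0.066667) = −0.75 ln(0.933333)
  = −0.75 × (-0.068993) = 0.051745 substitutions/site.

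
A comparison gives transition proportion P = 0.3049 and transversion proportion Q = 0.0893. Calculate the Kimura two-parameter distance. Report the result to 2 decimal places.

0.65

Under the Kimura two-parameter model, d = −½ ln(1 − 2P − Q) − ¼ ln(1 − 2Q).
1 − 2P − Q = 0.3009, giving −½ ln(0.3009) = 0.600489.
1 − 2Q = 0.8214, giving −¼ ln(0.8214) = 0.049186.
d = 0.600489 + 0.049186 = 0.649675.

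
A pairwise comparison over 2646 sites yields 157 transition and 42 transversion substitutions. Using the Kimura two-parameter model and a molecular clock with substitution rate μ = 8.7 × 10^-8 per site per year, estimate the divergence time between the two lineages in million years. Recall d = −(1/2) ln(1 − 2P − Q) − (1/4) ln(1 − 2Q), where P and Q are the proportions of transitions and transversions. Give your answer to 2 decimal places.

P = 157/2646 ≈ 0.059335 and Q = 42/2646 ≈ 0.015873.
Under the Kimura two-parameter model, d = −½ ln(1 − 2P − Q) − ¼ ln(1 − 2Q).
1 − 2P − Q = 0.865457, giving −½ ln(0.865457) = 0.072249.
1 − 2Q = 0.968254, giving −¼ ln(0.968254) = 0.008065.
d = 0.072249 + 0.008065 = 0.080314.
Under a molecular clock d = 2μt, so t = d/(2μ) = 0.080314 / (2 × 8.7 × 10^-8) = 0.46 million years.

0.46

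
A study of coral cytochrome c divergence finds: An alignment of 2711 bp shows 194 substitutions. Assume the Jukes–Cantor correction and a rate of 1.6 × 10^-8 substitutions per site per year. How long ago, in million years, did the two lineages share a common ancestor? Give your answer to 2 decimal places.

p = 194/2711 ≈ 0.07156.
d = −(3/4) ln(1 − 4p/3) = −0.75 ln(1 − 0.095413) = −0.75 ln(0.904587)
  = −0.75 × (-0.100277) = 0.075208 substitutions/site.
Under a molecular clock d = 2μt, so t = d/(2μ) = 0.075208 / (2 × 1.6 × 10^-8) = 2.35 million years.

2.35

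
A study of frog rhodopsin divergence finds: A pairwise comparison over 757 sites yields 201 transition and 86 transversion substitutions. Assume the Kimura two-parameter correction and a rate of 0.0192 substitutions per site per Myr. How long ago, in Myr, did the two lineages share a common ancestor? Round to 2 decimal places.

15.15

P = 201/757 ≈ 0.265522 and Q = 86/757 ≈ 0.113606.
Under the Kimura two-parameter model, d = −½ ln(1 − 2P − Q) − ¼ ln(1 − 2Q).
1 − 2P − Q = 0.35535, giving −½ ln(0.35535) = 0.517326.
1 − 2Q = 0.772788, giving −¼ ln(0.772788) = 0.064438.
d = 0.517326 + 0.064438 = 0.581764.
Under a molecular clock d = 2μt, so t = d/(2μ) = 0.581764 / (2 × 0.0192) = 15.15 Myr.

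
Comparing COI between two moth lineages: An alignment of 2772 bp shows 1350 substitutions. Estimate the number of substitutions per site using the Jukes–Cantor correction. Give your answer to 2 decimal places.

0.79

p = 1350/2772 ≈ 0.487013.
d = −(3/4) ln(1 − 4p/3) = −0.75 ln(1 − 0.649351) = −0.75 ln(0.350649)
  = −0.75 × (-1.047970) = 0.785978 substitutions/site.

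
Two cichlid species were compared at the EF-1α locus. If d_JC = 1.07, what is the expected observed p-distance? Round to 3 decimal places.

p = (3/4)(1 − e^(−4d/3)) = 0.75 × (1 − e^(-1.426667)) = 0.75 × (1 − 0.240108) = 0.569919.

0.570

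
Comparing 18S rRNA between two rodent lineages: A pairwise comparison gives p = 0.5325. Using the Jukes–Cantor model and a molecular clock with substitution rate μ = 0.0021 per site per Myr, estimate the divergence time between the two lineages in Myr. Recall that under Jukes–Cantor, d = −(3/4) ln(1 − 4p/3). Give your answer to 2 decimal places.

221.05

d = −(3/4) ln(1 − 4p/3) = −0.75 ln(1 − 0.71) = −0.75 ln(0.29)
  = −0.75 × (-1.237874) = 0.928406 substitutions/site.
Under a molecular clock d = 2μt, so t = d/(2μ) = 0.928406 / (2 × 0.0021) = 221.05 Myr.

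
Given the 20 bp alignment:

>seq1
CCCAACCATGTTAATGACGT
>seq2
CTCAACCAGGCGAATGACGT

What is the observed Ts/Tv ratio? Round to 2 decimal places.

1.00

Transitions are A↔G and C↔T; transversions are all other mismatches.
Transitions: 2. Transversions: 2.
R = 2/2 = 1.00.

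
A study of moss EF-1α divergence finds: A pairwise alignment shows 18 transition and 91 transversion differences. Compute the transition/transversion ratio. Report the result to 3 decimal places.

0.198

R = 18/91 = 0.197802… ≈ 0.198 (to 3 d.p.).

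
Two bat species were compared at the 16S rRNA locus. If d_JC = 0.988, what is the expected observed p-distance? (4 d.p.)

p = (3/4)(1 − e^(−4d/3)) = 0.75 × (1 − e^(-1.317333)) = 0.75 × (1 − 0.267849) = 0.549113.

0.5491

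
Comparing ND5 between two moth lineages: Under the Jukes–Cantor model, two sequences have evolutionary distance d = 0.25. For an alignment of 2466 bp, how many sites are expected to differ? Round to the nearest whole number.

Invert JC69: p = (3/4)(1 − e^(−4d/3)) = 0.75 × (1 − e^(-0.333333)) = 0.75 × (1 − 0.716532) = 0.212601.
Expected differing sites = pL ≈ 0.212601 × 2466 = 524.274066 ≈ 524.

524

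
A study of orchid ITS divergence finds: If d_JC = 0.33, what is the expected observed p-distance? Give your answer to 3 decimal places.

p = (3/4)(1 − e^(−4d/3)) = 0.75 × (1 − e^(-0.44)) = 0.75 × (1 − 0.644036) = 0.266973.

0.267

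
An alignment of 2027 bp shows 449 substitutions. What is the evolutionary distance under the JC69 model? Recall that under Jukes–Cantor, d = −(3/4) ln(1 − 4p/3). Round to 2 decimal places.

p = 449/2027 ≈ 0.22151.
d = −(3/4) ln(1 − 4p/3) = −0.75 ln(1 − 0.295347) = −0.75 ln(0.704653)
  = −0.75 × (-0.350050) = 0.262538 substitutions/site.

0.26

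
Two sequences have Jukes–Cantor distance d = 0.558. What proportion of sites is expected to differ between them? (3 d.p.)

p = (3/4)(1 − e^(−4d/3)) = 0.75 × (1 − e^(-0.744)) = 0.75 × (1 − 0.475209) = 0.393593.

0.394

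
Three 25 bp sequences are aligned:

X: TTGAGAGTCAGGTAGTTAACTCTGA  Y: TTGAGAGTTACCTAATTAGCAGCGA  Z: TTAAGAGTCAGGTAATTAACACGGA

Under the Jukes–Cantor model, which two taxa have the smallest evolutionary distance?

X–Y: 8/25 differ, p = 0.320, d = 0.417.
X–Z: 4/25 differ, p = 0.160, d = 0.180.
Y–Z: 7/25 differ, p = 0.280, d = 0.351.
The smallest distance is between X and Z.

X and Z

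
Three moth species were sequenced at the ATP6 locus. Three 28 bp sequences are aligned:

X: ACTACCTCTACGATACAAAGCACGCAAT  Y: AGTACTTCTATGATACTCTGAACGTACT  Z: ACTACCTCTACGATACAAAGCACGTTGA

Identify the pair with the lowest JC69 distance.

X and Z

X–Y: 9/28 differ, p = 0.321, d = 0.420.
X–Z: 4/28 differ, p = 0.143, d = 0.158.
Y–Z: 10/28 differ, p = 0.357, d = 0.485.
The smallest distance is between X and Z.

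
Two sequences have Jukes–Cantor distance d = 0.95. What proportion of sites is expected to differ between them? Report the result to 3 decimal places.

p = (3/4)(1 − e^(−4d/3)) = 0.75 × (1 − e^(-1.266667)) = 0.75 × (1 − 0.281769) = 0.538673.

0.539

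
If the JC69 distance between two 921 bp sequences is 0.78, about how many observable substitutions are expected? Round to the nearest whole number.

Invert JC69: p = (3/4)(1 − e^(−4d/3)) = 0.75 × (1 − e^(-1.04)) = 0.75 × (1 − 0.353455) = 0.484909.
Expected differing sites = pL ≈ 0.484909 × 921 = 446.601189 ≈ 447.

447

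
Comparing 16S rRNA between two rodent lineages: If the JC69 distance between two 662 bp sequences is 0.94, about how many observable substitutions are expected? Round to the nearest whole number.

355

Invert JC69: p = (3/4)(1 − e^(−4d/3)) = 0.75 × (1 − e^(-1.253333)) = 0.75 × (1 − 0.285551) = 0.535837.
Expected differing sites = pL ≈ 0.535837 × 662 = 354.724094 ≈ 355.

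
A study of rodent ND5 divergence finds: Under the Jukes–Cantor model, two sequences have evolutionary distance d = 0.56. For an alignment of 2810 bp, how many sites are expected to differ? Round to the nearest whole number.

1109

Invert JC69: p = (3/4)(1 − e^(−4d/3)) = 0.75 × (1 − e^(-0.746667)) = 0.75 × (1 − 0.473944) = 0.394542.
Expected differing sites = pL ≈ 0.394542 × 2810 = 1108.66302 ≈ 1109.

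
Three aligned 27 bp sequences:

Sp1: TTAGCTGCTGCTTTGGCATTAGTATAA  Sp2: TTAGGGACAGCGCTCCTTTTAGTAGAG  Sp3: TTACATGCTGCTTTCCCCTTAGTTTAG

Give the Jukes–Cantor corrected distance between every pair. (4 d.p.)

d(Sp1,Sp2) = 0.6735, d(Sp1,Sp3) = 0.3181, d(Sp2,Sp3) = 0.5876

Sp1–Sp2: 12/27 sites differ → p ≈ 0.444444, d = −0.75 ln(1 − 0.592592) = 0.673455 ≈ 0.6735.
Sp1–Sp3: 7/27 sites differ → p ≈ 0.259259, d = −0.75 ln(1 − 0.345679) = 0.318118 ≈ 0.3181.
Sp2–Sp3: 11/27 sites differ → p ≈ 0.407407, d = −0.75 ln(1 − 0.543209) = 0.587647 ≈ 0.5876.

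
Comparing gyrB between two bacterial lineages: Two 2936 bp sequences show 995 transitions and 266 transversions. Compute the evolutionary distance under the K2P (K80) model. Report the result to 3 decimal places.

0.781

P = 995/2936 ≈ 0.338896 and Q = 266/2936 ≈ 0.090599.
Under the Kimura two-parameter model, d = −½ ln(1 − 2P − Q) − ¼ ln(1 − 2Q).
1 − 2P − Q = 0.231609, giving −½ ln(0.231609) = 0.731352.
1 − 2Q = 0.818802, giving −¼ ln(0.818802) = 0.049978.
d = 0.731352 + 0.049978 = 0.781330.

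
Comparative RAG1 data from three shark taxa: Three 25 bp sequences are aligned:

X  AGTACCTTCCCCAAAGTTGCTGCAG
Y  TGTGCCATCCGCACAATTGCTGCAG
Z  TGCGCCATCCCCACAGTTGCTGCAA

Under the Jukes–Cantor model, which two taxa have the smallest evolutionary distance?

Y and Z

X–Y: 6/25 differ, p = 0.240, d = 0.289.
X–Z: 6/25 differ, p = 0.240, d = 0.289.
Y–Z: 4/25 differ, p = 0.160, d = 0.180.
The smallest distance is between Y and Z.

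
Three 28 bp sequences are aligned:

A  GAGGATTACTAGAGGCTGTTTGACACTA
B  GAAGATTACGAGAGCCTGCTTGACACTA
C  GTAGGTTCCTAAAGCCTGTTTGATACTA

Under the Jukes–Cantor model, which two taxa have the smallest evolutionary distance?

A and B

A–B: 4/28 differ, p = 0.143, d = 0.158.
A–C: 7/28 differ, p = 0.250, d = 0.304.
B–C: 7/28 differ, p = 0.250, d = 0.304.
The smallest distance is between A and B.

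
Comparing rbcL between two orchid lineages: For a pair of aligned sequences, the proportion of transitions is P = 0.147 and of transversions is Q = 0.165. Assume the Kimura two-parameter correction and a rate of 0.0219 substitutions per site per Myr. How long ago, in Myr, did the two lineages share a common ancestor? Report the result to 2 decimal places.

9.30

Under the Kimura two-parameter model, d = −½ ln(1 − 2P − Q) − ¼ ln(1 − 2Q).
1 − 2P − Q = 0.541, giving −½ ln(0.541) = 0.307168.
1 − 2Q = 0.67, giving −¼ ln(0.67) = 0.100119.
d = 0.307168 + 0.100119 = 0.407287.
Under a molecular clock d = 2μt, so t = d/(2μ) = 0.407287 / (2 × 0.0219) = 9.30 Myr.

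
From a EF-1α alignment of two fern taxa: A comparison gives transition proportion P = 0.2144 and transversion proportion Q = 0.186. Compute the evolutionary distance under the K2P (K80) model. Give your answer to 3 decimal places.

0.593

Under the Kimura two-parameter model, d = −½ ln(1 − 2P − Q) − ¼ ln(1 − 2Q).
1 − 2P − Q = 0.3852, giving −½ ln(0.3852) = 0.476996.
1 − 2Q = 0.628, giving −¼ ln(0.628) = 0.116304.
d = 0.476996 + 0.116304 = 0.593300.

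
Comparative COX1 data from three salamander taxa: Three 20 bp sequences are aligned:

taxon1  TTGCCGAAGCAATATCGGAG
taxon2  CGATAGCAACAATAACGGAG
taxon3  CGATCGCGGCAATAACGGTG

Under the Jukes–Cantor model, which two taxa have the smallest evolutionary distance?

taxon1–taxon2: 8/20 differ, p = 0.400, d = 0.572.
taxon1–taxon3: 8/20 differ, p = 0.400, d = 0.572.
taxon2–taxon3: 4/20 differ, p = 0.200, d = 0.233.
The smallest distance is between taxon2 and taxon3.

taxon2 and taxon3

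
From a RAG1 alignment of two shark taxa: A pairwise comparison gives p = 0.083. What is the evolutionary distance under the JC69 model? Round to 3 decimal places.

0.088

d = −(3/4) ln(1 − 4p/3) = −0.75 ln(1 − 0.110667) = −0.75 ln(0.889333)
  = −0.75 × (-0.117284) = 0.087963 substitutions/site.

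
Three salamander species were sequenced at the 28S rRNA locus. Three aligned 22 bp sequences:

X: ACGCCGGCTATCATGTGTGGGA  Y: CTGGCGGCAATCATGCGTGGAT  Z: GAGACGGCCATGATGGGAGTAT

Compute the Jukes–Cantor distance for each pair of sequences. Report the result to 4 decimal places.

X–Y: 7/22 sites differ → p ≈ 0.318182, d = −0.75 ln(1 − 0.424243) = 0.414052 ≈ 0.4141.
X–Z: 10/22 sites differ → p ≈ 0.454545, d = −0.75 ln(1 − 0.60606) = 0.698667 ≈ 0.6987.
Y–Z: 8/22 sites differ → p ≈ 0.363636, d = −0.75 ln(1 − 0.484848) = 0.497470 ≈ 0.4975.

d(X,Y) = 0.4141, d(X,Z) = 0.6987, d(Y,Z) = 0.4975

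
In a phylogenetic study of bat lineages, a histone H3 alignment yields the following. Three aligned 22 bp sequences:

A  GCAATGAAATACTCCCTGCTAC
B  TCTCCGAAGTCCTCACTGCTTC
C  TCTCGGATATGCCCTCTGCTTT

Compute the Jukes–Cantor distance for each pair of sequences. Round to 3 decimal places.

A–B: 8/22 sites differ → p ≈ 0.363636, d = −0.75 ln(1 − 0.484848) = 0.497470 ≈ 0.497.
A–C: 10/22 sites differ → p ≈ 0.454545, d = −0.75 ln(1 − 0.60606) = 0.698667 ≈ 0.699.
B–C: 7/22 sites differ → p ≈ 0.318182, d = −0.75 ln(1 − 0.424243) = 0.414052 ≈ 0.414.

d(A,B) = 0.497, d(A,C) = 0.699, d(B,C) = 0.414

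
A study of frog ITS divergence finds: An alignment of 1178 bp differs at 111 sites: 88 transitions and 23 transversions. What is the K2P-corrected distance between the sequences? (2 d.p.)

P = 88/1178 ≈ 0.074703 and Q = 23/1178 ≈ 0.019525.
Under the Kimura two-parameter model, d = −½ ln(1 − 2P − Q) − ¼ ln(1 − 2Q).
1 − 2P − Q = 0.831069, giving −½ ln(0.831069) = 0.092521.
1 − 2Q = 0.96095, giving −¼ ln(0.96095) = 0.009958.
d = 0.092521 + 0.009958 = 0.102479.

0.10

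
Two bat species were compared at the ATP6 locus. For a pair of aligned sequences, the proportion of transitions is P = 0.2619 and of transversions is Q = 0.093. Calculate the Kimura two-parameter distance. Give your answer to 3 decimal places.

Under the Kimura two-parameter model, d = −½ ln(1 − 2P − Q) − ¼ ln(1 − 2Q).
1 − 2P − Q = 0.3832, giving −½ ln(0.3832) = 0.479599.
1 − 2Q = 0.814, giving −¼ ln(0.814) = 0.051449.
d = 0.479599 + 0.051449 = 0.531048.

0.531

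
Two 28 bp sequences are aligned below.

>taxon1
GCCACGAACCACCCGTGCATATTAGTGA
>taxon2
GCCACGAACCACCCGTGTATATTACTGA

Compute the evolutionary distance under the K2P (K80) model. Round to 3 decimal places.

Of 28 sites, 1 differences are transitions and 1 are transversions, so P = 1/28 ≈ 0.035714 and Q = 1/28 ≈ 0.035714.
Under the Kimura two-parameter model, d = −½ ln(1 − 2P − Q) − ¼ ln(1 − 2Q).
1 − 2P − Q = 0.892858, giving −½ ln(0.892858) = 0.056664.
1 − 2Q = 0.928572, giving −¼ ln(0.928572) = 0.018527.
d = 0.056664 + 0.018527 = 0.075191.

0.075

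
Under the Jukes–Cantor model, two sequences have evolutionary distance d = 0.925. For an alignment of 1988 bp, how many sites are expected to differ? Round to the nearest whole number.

Invert JC69: p = (3/4)(1 − e^(−4d/3)) = 0.75 × (1 − e^(-1.233333)) = 0.75 × (1 − 0.291320) = 0.531510.
Expected differing sites = pL ≈ 0.531510 × 1988 = 1056.64188 ≈ 1057.

1057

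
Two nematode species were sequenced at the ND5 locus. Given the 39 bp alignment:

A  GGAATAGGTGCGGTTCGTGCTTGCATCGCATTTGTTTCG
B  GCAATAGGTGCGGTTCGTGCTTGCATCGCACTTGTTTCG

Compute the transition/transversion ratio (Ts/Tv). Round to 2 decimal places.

1.00

Transitions are A↔G and C↔T; transversions are all other mismatches.
Transitions: 1. Transversions: 1.
R = 1/1 = 1.00.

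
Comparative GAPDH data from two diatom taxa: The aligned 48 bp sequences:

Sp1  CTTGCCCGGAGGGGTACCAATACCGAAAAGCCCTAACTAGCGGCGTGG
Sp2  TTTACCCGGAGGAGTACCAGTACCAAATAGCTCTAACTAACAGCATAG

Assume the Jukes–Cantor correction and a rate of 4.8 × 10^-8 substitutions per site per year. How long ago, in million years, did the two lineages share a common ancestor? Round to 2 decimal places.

The sequences differ at 11 of 48 sites, so p = 11/48 ≈ 0.229167.
d = −(3/4) ln(1 − 4p/3) = −0.75 ln(1 − 0.305556) = −0.75 ln(0.694444)
  = −0.75 × (-0.364644) = 0.273483 substitutions/site.
Under a molecular clock d = 2μt, so t = d/(2μ) = 0.273483 / (2 × 4.8 × 10^-8) = 2.85 million years.

2.85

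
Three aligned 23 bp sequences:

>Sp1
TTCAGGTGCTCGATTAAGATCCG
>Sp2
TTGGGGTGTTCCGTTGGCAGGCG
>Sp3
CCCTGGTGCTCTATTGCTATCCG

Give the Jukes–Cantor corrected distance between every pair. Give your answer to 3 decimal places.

d(Sp1,Sp2) = 0.650, d(Sp1,Sp3) = 0.390, d(Sp2,Sp3) = 0.761

Sp1–Sp2: 10/23 sites differ → p ≈ 0.434783, d = −0.75 ln(1 − 0.579711) = 0.650110 ≈ 0.650.
Sp1–Sp3: 7/23 sites differ → p ≈ 0.304348, d = −0.75 ln(1 − 0.405797) = 0.390401 ≈ 0.390.
Sp2–Sp3: 11/23 sites differ → p ≈ 0.478261, d = −0.75 ln(1 − 0.637681) = 0.761423 ≈ 0.761.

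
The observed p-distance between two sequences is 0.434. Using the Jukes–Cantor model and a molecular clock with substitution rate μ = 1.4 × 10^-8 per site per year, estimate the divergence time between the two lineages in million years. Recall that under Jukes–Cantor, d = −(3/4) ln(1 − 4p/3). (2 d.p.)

23.15

d = −(3/4) ln(1 − 4p/3) = −0.75 ln(1 − 0.578667) = −0.75 ln(0.421333)
  = −0.75 × (-0.864332) = 0.648249 substitutions/site.
Under a molecular clock d = 2μt, so t = d/(2μ) = 0.648249 / (2 × 1.4 × 10^-8) = 23.15 million years.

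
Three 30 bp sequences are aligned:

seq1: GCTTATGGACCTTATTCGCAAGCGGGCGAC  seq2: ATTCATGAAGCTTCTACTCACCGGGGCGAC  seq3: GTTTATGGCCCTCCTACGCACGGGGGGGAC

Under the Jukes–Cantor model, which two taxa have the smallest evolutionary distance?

seq1–seq2: 11/30 differ, p = 0.367, d = 0.503.
seq1–seq3: 8/30 differ, p = 0.267, d = 0.330.
seq2–seq3: 9/30 differ, p = 0.300, d = 0.383.
The smallest distance is between seq1 and seq3.

seq1 and seq3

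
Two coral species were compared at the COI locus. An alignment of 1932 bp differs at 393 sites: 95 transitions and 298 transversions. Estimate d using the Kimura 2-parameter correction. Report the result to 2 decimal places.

0.24

P = 95/1932 ≈ 0.049172 and Q = 298/1932 ≈ 0.154244.
Under the Kimura two-parameter model, d = −½ ln(1 − 2P − Q) − ¼ ln(1 − 2Q).
1 − 2P − Q = 0.747412, giving −½ ln(0.747412) = 0.145569.
1 − 2Q = 0.691512, giving −¼ ln(0.691512) = 0.092219.
d = 0.145569 + 0.092219 = 0.237788.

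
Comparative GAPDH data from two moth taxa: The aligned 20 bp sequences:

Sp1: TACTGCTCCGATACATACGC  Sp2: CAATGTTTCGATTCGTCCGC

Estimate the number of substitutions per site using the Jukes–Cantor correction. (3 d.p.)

0.471

The sequences differ at 7 of 20 sites (1, 3, 6, 8, 13, 15, 17), so p = 7/20 = 0.35.
d = −(3/4) ln(1 − 4p/3) = −0.75 ln(1 − 0.466667) = −0.75 ln(0.533333)
  = −0.75 × (-0.628609) = 0.471457 substitutions/site.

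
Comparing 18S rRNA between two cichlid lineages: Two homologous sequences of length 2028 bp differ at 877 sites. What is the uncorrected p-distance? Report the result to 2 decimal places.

0.43

p = 877/2028 = 0.432445… ≈ 0.43 (to 2 d.p.).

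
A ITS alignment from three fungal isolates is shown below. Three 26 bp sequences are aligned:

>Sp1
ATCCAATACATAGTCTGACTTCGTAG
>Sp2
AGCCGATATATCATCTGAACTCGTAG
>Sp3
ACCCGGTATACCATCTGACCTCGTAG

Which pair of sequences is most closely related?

Sp1–Sp2: 7/26 differ, p = 0.269, d = 0.334.
Sp1–Sp3: 8/26 differ, p = 0.308, d = 0.396.
Sp2–Sp3: 4/26 differ, p = 0.154, d = 0.172.
The smallest distance is between Sp2 and Sp3.

Sp2 and Sp3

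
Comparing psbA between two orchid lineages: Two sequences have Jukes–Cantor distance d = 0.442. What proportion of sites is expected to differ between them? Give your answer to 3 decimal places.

p = (3/4)(1 − e^(−4d/3)) = 0.75 × (1 − e^(-0.589333)) = 0.75 × (1 − 0.554697) = 0.333977.

0.334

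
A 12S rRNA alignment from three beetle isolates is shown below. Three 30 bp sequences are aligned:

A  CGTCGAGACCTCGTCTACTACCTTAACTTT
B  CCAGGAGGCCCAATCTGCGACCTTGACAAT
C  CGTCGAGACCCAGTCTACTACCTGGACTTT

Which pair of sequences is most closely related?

A–B: 12/30 differ, p = 0.400, d = 0.572.
A–C: 4/30 differ, p = 0.133, d = 0.147.
B–C: 10/30 differ, p = 0.333, d = 0.441.
The smallest distance is between A and C.

A and C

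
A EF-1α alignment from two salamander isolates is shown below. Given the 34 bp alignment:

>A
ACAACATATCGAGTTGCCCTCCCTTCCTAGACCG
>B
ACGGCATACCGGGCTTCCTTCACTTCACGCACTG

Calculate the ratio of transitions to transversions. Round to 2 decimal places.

2.25

Transitions are A↔G and C↔T; transversions are all other mismatches.
Transitions: 9. Transversions: 4.
R = 9/4 = 2.25.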